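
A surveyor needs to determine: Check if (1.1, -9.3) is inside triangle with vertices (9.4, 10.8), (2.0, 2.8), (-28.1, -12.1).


Cross products: AB x AP = 82.34, BC x BP = 350.8, CA x CP = -563.68
All same sign? no

No, outside


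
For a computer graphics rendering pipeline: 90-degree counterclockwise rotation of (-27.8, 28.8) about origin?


90° CCW: (x,y) -> (-y, x)
(-27.8,28.8) -> (-28.8, -27.8)

(-28.8, -27.8)


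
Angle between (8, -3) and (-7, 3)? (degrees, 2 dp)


u.v = -65, |u| = sqrt(73) = 8.544, |v| = sqrt(58) = 7.6158
cos(theta) = u.v/(|u||v|) = -65/sqrt(4234) = -0.998937
theta = acos(-0.998937) = 177.36 degrees

177.36 degrees


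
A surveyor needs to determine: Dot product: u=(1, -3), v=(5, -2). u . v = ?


u . v = u_x*v_x + u_y*v_y = 1*5 + (-3)*(-2)
= 5 + 6 = 11

11


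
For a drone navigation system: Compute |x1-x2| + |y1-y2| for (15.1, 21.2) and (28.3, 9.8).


|15.1-28.3| + |21.2-9.8| = 13.2 + 11.4 = 24.6

24.6


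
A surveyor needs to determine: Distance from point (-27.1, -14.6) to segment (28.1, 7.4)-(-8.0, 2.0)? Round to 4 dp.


Project P onto AB: t = 1 (clamped to [0,1])
Closest point on segment: (-8, 2)
Distance: 25.3055

25.3055


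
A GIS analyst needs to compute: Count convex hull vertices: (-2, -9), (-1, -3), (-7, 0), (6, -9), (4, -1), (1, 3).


Convex hull vertices (CCW): (-7, 0), (-2, -9), (6, -9), (4, -1), (1, 3)
Count = 5

5


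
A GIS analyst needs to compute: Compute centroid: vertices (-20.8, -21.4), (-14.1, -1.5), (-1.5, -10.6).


Centroid = ((x_A+x_B+x_C)/3, (y_A+y_B+y_C)/3)
= (((-20.8)+(-14.1)+(-1.5))/3, ((-21.4)+(-1.5)+(-10.6))/3)
= (-12.1333, -11.1667)

(-12.1333, -11.1667)


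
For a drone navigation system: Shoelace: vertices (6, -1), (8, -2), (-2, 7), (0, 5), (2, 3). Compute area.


Shoelace sum: (6*(-2) - 8*(-1)) + (8*7 - (-2)*(-2)) + ((-2)*5 - 0*7) + (0*3 - 2*5) + (2*(-1) - 6*3)
= 8
Area = |8|/2 = 4

4


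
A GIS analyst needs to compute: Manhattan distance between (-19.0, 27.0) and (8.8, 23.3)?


|(-19)-8.8| + |27-23.3| = 27.8 + 3.7 = 31.5

31.5


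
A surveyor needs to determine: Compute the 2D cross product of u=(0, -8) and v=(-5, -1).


u x v = u_x*v_y - u_y*v_x = 0*(-1) - (-8)*(-5)
= 0 - 40 = -40

-40


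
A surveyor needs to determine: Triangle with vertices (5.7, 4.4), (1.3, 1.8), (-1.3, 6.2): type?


Side lengths squared: AB^2=26.12, BC^2=26.12, CA^2=52.24
Sorted: [26.12, 26.12, 52.24]
By sides: Isosceles, By angles: Right

Isosceles, Right


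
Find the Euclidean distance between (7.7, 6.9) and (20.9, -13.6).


dx=13.2, dy=-20.5
d^2 = 13.2^2 + (-20.5)^2 = 594.49
d = sqrt(594.49) = 24.3822

24.3822


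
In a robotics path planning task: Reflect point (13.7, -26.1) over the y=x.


Reflection over y=x: (x,y) -> (y,x)
(13.7, -26.1) -> (-26.1, 13.7)

(-26.1, 13.7)


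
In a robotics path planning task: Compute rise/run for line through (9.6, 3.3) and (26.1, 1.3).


slope = (y2-y1)/(x2-x1) = (1.3-3.3)/(26.1-9.6) = (-2)/16.5 = -0.1212

-0.1212


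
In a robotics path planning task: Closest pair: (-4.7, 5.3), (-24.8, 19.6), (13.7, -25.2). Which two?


d(P0,P1) = 24.6678, d(P0,P2) = 35.6204, d(P1,P2) = 59.0702
Closest: P0 and P1

Closest pair: (-4.7, 5.3) and (-24.8, 19.6), distance = 24.6678


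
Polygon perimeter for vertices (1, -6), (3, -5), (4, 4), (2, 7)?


Sides: (1, -6)->(3, -5): sqrt(5) = 2.236068, (3, -5)->(4, 4): sqrt(82) = 9.055385, (4, 4)->(2, 7): sqrt(13) = 3.605551, (2, 7)->(1, -6): sqrt(170) = 13.038405
Sum = 27.935409
Perimeter = 27.9354

27.9354


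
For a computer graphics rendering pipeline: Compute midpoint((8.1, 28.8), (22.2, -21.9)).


M = ((8.1+22.2)/2, (28.8+(-21.9))/2)
= (15.15, 3.45)

(15.15, 3.45)


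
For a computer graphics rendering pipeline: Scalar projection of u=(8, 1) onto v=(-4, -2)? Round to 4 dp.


u.v = -34, |v| = sqrt(20) = 4.4721
Scalar projection = u.v / |v| = -34 / sqrt(20) = -7.6026

-7.6026


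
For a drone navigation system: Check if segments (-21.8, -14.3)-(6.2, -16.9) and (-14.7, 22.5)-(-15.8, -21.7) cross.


Cross products: d1=-273.34, d2=967.12, d3=1048.86, d4=-191.6
d1*d2 < 0 and d3*d4 < 0? yes

Yes, they intersect


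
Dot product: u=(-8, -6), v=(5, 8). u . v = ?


u . v = u_x*v_x + u_y*v_y = (-8)*5 + (-6)*8
= (-40) + (-48) = -88

-88


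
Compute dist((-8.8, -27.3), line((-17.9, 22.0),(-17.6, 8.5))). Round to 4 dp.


|cross product| = 108.06
|line direction| = sqrt(182.34) = 13.5033
Distance = 108.06/sqrt(182.34) = 8.0025

8.0025


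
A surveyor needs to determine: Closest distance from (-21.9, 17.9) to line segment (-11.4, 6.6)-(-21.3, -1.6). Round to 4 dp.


Project P onto AB: t = 0.0683 (clamped to [0,1])
Closest point on segment: (-12.0764, 6.0398)
Distance: 15.4003

15.4003


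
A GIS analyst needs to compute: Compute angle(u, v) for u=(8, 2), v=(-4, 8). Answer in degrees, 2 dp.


u.v = -16, |u| = sqrt(68) = 8.2462, |v| = sqrt(80) = 8.9443
cos(theta) = u.v/(|u||v|) = -16/sqrt(5440) = -0.21693
theta = acos(-0.21693) = 102.53 degrees

102.53 degrees


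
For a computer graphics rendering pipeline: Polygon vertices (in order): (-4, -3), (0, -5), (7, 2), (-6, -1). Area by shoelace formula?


Shoelace sum: ((-4)*(-5) - 0*(-3)) + (0*2 - 7*(-5)) + (7*(-1) - (-6)*2) + ((-6)*(-3) - (-4)*(-1))
= 74
Area = |74|/2 = 37

37


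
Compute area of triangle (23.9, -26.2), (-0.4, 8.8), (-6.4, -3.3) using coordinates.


Area = |x_A(y_B-y_C) + x_B(y_C-y_A) + x_C(y_A-y_B)|/2
= |289.19 + (-9.16) + 224|/2
= 504.03/2 = 252.015

252.015


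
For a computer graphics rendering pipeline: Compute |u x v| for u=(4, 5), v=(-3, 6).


|u x v| = |4*6 - 5*(-3)|
= |24 - (-15)| = 39

39


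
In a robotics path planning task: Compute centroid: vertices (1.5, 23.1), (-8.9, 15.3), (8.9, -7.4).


Centroid = ((x_A+x_B+x_C)/3, (y_A+y_B+y_C)/3)
= ((1.5+(-8.9)+8.9)/3, (23.1+15.3+(-7.4))/3)
= (0.5, 10.3333)

(0.5, 10.3333)


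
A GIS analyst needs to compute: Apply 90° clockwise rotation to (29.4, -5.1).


90° CW: (x,y) -> (y, -x)
(29.4,-5.1) -> (-5.1, -29.4)

(-5.1, -29.4)


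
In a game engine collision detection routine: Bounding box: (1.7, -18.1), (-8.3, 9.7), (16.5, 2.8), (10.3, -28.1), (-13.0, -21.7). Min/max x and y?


x range: [-13, 16.5]
y range: [-28.1, 9.7]
Bounding box: (-13,-28.1) to (16.5,9.7)

(-13,-28.1) to (16.5,9.7)


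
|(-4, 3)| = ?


|u| = sqrt((-4)^2 + 3^2) = sqrt(25) = 5

5


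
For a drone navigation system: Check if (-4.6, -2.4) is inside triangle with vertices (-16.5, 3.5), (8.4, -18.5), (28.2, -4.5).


Cross products: AB x AP = 114.89, BC x BP = 500.78, CA x CP = 168.53
All same sign? yes

Yes, inside


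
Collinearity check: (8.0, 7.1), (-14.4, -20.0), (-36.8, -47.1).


Cross product: ((-14.4)-8)*((-47.1)-7.1) - ((-20)-7.1)*((-36.8)-8)
= 0

Yes, collinear


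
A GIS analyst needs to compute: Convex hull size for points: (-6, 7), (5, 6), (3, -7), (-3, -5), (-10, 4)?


Convex hull vertices (CCW): (-10, 4), (-3, -5), (3, -7), (5, 6), (-6, 7)
Count = 5

5


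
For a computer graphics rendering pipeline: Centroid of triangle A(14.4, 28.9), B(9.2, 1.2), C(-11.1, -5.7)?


Centroid = ((x_A+x_B+x_C)/3, (y_A+y_B+y_C)/3)
= ((14.4+9.2+(-11.1))/3, (28.9+1.2+(-5.7))/3)
= (4.1667, 8.1333)

(4.1667, 8.1333)


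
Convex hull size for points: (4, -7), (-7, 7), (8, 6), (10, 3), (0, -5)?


Convex hull vertices (CCW): (-7, 7), (0, -5), (4, -7), (10, 3), (8, 6)
Count = 5

5


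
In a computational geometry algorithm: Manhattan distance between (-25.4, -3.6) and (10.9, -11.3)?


|(-25.4)-10.9| + |(-3.6)-(-11.3)| = 36.3 + 7.7 = 44

44


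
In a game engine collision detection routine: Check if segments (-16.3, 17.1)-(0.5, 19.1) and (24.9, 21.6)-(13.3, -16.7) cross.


Cross products: d1=-1525.76, d2=-905.52, d3=-6.8, d4=-627.04
d1*d2 < 0 and d3*d4 < 0? no

No, they don't intersect


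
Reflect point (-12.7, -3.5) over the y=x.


Reflection over y=x: (x,y) -> (y,x)
(-12.7, -3.5) -> (-3.5, -12.7)

(-3.5, -12.7)


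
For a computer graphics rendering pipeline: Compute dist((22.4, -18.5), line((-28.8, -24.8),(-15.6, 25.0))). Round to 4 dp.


|cross product| = 2466.6
|line direction| = sqrt(2654.28) = 51.5197
Distance = 2466.6/sqrt(2654.28) = 47.8768

47.8768


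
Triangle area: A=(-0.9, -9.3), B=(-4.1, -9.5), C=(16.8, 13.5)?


Area = |x_A(y_B-y_C) + x_B(y_C-y_A) + x_C(y_A-y_B)|/2
= |20.7 + (-93.48) + 3.36|/2
= 69.42/2 = 34.71

34.71


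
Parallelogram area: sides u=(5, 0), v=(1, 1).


|u x v| = |5*1 - 0*1|
= |5 - 0| = 5

5


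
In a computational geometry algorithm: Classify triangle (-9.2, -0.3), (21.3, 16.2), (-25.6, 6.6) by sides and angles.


Side lengths squared: AB^2=1202.5, BC^2=2291.77, CA^2=316.57
Sorted: [316.57, 1202.5, 2291.77]
By sides: Scalene, By angles: Obtuse

Scalene, Obtuse


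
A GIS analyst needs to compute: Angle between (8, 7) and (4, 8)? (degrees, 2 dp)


u.v = 88, |u| = sqrt(113) = 10.6301, |v| = sqrt(80) = 8.9443
cos(theta) = u.v/(|u||v|) = 88/sqrt(9040) = 0.925547
theta = acos(0.925547) = 22.25 degrees

22.25 degrees


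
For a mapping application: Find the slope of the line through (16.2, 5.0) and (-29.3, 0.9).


slope = (y2-y1)/(x2-x1) = (0.9-5)/((-29.3)-16.2) = (-4.1)/(-45.5) = 0.0901

0.0901


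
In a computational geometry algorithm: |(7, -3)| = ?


|u| = sqrt(7^2 + (-3)^2) = sqrt(58) = 7.6158

7.6158


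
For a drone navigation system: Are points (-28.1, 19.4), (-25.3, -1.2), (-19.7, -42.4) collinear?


Cross product: ((-25.3)-(-28.1))*((-42.4)-19.4) - ((-1.2)-19.4)*((-19.7)-(-28.1))
= 0

Yes, collinear


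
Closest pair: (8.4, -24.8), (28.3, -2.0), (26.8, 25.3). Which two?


d(P0,P1) = 30.263, d(P0,P2) = 53.372, d(P1,P2) = 27.3412
Closest: P1 and P2

Closest pair: (28.3, -2.0) and (26.8, 25.3), distance = 27.3412


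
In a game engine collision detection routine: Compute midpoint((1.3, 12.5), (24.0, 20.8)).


M = ((1.3+24)/2, (12.5+20.8)/2)
= (12.65, 16.65)

(12.65, 16.65)


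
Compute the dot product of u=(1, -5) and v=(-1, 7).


u . v = u_x*v_x + u_y*v_y = 1*(-1) + (-5)*7
= (-1) + (-35) = -36

-36


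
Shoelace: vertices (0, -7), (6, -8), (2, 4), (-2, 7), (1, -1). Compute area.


Shoelace sum: (0*(-8) - 6*(-7)) + (6*4 - 2*(-8)) + (2*7 - (-2)*4) + ((-2)*(-1) - 1*7) + (1*(-7) - 0*(-1))
= 92
Area = |92|/2 = 46

46


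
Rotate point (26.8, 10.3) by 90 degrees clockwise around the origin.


90° CW: (x,y) -> (y, -x)
(26.8,10.3) -> (10.3, -26.8)

(10.3, -26.8)


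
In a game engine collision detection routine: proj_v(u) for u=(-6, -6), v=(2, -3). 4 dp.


u.v = 6, |v| = sqrt(13) = 3.6056
Scalar projection = u.v / |v| = 6 / sqrt(13) = 1.6641

1.6641


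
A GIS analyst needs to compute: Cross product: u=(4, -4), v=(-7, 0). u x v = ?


u x v = u_x*v_y - u_y*v_x = 4*0 - (-4)*(-7)
= 0 - 28 = -28

-28


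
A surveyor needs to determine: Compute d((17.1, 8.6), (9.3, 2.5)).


dx=-7.8, dy=-6.1
d^2 = (-7.8)^2 + (-6.1)^2 = 98.05
d = sqrt(98.05) = 9.902

9.902


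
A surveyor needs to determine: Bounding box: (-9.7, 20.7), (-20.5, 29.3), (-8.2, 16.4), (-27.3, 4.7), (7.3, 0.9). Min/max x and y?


x range: [-27.3, 7.3]
y range: [0.9, 29.3]
Bounding box: (-27.3,0.9) to (7.3,29.3)

(-27.3,0.9) to (7.3,29.3)


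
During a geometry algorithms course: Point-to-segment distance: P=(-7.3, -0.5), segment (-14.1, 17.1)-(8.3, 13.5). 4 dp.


Project P onto AB: t = 0.419 (clamped to [0,1])
Closest point on segment: (-4.7139, 15.5915)
Distance: 16.298

16.298


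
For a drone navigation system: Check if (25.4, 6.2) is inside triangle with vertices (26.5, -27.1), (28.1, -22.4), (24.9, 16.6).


Cross products: AB x AP = 58.45, BC x BP = 13.78, CA x CP = 5.21
All same sign? yes

Yes, inside


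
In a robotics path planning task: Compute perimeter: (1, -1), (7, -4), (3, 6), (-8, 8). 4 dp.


Sides: (1, -1)->(7, -4): sqrt(45) = 6.708204, (7, -4)->(3, 6): sqrt(116) = 10.77033, (3, 6)->(-8, 8): sqrt(125) = 11.18034, (-8, 8)->(1, -1): sqrt(162) = 12.727922
Sum = 41.386796
Perimeter = 41.3868

41.3868


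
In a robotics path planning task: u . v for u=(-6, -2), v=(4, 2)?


u . v = u_x*v_x + u_y*v_y = (-6)*4 + (-2)*2
= (-24) + (-4) = -28

-28


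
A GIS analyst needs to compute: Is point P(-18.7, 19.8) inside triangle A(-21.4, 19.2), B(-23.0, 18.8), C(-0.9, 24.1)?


Cross products: AB x AP = 0.12, BC x BP = -0.69, CA x CP = 0.93
All same sign? no

No, outside


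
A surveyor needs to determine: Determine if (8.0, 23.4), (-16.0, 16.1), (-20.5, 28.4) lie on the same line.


Cross product: ((-16)-8)*(28.4-23.4) - (16.1-23.4)*((-20.5)-8)
= -328.05

No, not collinear


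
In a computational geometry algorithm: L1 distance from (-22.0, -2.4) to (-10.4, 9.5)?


|(-22)-(-10.4)| + |(-2.4)-9.5| = 11.6 + 11.9 = 23.5

23.5


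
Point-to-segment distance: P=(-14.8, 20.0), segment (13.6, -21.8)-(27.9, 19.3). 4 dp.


Project P onto AB: t = 0.6927 (clamped to [0,1])
Closest point on segment: (23.5063, 6.672)
Distance: 40.5587

40.5587


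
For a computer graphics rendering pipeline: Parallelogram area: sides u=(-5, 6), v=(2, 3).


|u x v| = |(-5)*3 - 6*2|
= |(-15) - 12| = 27

27


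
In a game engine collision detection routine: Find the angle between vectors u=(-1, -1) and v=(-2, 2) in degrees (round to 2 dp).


u.v = 0, |u| = sqrt(2) = 1.4142, |v| = sqrt(8) = 2.8284
cos(theta) = u.v/(|u||v|) = 0/sqrt(16) = 0
theta = acos(0) = 90 degrees

90 degrees


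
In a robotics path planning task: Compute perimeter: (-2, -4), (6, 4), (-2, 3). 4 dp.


Sides: (-2, -4)->(6, 4): sqrt(128) = 11.313708, (6, 4)->(-2, 3): sqrt(65) = 8.062258, (-2, 3)->(-2, -4): sqrt(49) = 7
Sum = 26.375966
Perimeter = 26.376

26.376


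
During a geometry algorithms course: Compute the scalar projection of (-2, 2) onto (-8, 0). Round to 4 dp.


u.v = 16, |v| = sqrt(64) = 8
Scalar projection = u.v / |v| = 16 / sqrt(64) = 2

2


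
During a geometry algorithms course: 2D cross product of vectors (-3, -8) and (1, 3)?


u x v = u_x*v_y - u_y*v_x = (-3)*3 - (-8)*1
= (-9) - (-8) = -1

-1


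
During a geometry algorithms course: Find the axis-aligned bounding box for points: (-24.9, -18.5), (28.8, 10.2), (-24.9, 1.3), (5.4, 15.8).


x range: [-24.9, 28.8]
y range: [-18.5, 15.8]
Bounding box: (-24.9,-18.5) to (28.8,15.8)

(-24.9,-18.5) to (28.8,15.8)


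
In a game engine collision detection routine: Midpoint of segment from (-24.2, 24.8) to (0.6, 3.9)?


M = (((-24.2)+0.6)/2, (24.8+3.9)/2)
= (-11.8, 14.35)

(-11.8, 14.35)


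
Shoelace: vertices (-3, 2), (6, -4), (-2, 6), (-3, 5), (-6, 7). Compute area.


Shoelace sum: ((-3)*(-4) - 6*2) + (6*6 - (-2)*(-4)) + ((-2)*5 - (-3)*6) + ((-3)*7 - (-6)*5) + ((-6)*2 - (-3)*7)
= 54
Area = |54|/2 = 27

27


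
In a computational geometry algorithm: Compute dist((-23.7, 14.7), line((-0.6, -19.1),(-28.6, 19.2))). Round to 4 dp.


|cross product| = 61.67
|line direction| = sqrt(2250.89) = 47.4435
Distance = 61.67/sqrt(2250.89) = 1.2999

1.2999


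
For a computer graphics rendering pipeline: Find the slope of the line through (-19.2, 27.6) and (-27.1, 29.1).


slope = (y2-y1)/(x2-x1) = (29.1-27.6)/((-27.1)-(-19.2)) = 1.5/(-7.9) = -0.1899

-0.1899


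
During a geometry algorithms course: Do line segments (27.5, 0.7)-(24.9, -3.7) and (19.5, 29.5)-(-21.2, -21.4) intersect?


Cross products: d1=1579.36, d2=1626.1, d3=-110.08, d4=-156.82
d1*d2 < 0 and d3*d4 < 0? no

No, they don't intersect


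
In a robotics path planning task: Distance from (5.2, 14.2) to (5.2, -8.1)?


dx=0, dy=-22.3
d^2 = 0^2 + (-22.3)^2 = 497.29
d = sqrt(497.29) = 22.3

22.3


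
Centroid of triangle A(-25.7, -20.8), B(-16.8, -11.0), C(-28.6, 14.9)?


Centroid = ((x_A+x_B+x_C)/3, (y_A+y_B+y_C)/3)
= (((-25.7)+(-16.8)+(-28.6))/3, ((-20.8)+(-11)+14.9)/3)
= (-23.7, -5.6333)

(-23.7, -5.6333)


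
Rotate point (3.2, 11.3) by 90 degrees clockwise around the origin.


90° CW: (x,y) -> (y, -x)
(3.2,11.3) -> (11.3, -3.2)

(11.3, -3.2)


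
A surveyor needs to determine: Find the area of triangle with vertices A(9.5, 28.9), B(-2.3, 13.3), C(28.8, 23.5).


Area = |x_A(y_B-y_C) + x_B(y_C-y_A) + x_C(y_A-y_B)|/2
= |(-96.9) + 12.42 + 449.28|/2
= 364.8/2 = 182.4

182.4


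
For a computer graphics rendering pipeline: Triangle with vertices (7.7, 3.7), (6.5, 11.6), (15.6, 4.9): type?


Side lengths squared: AB^2=63.85, BC^2=127.7, CA^2=63.85
Sorted: [63.85, 63.85, 127.7]
By sides: Isosceles, By angles: Right

Isosceles, Right


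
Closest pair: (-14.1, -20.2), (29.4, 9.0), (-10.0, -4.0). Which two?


d(P0,P1) = 52.3917, d(P0,P2) = 16.7108, d(P1,P2) = 41.4893
Closest: P0 and P2

Closest pair: (-14.1, -20.2) and (-10.0, -4.0), distance = 16.7108


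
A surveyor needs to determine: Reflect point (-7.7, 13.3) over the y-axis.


Reflection over y-axis: (x,y) -> (-x,y)
(-7.7, 13.3) -> (7.7, 13.3)

(7.7, 13.3)


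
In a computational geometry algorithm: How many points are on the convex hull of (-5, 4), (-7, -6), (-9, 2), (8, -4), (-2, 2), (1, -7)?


Convex hull vertices (CCW): (-9, 2), (-7, -6), (1, -7), (8, -4), (-5, 4)
Count = 5

5


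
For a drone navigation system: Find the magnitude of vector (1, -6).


|u| = sqrt(1^2 + (-6)^2) = sqrt(37) = 6.0828

6.0828


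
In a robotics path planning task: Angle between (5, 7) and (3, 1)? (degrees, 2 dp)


u.v = 22, |u| = sqrt(74) = 8.6023, |v| = sqrt(10) = 3.1623
cos(theta) = u.v/(|u||v|) = 22/sqrt(740) = 0.808736
theta = acos(0.808736) = 36.03 degrees

36.03 degrees


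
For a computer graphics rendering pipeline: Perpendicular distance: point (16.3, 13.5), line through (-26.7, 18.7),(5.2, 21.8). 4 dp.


|cross product| = 299.18
|line direction| = sqrt(1027.22) = 32.0503
Distance = 299.18/sqrt(1027.22) = 9.3347

9.3347


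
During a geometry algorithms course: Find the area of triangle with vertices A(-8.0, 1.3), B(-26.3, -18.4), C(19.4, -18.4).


Area = |x_A(y_B-y_C) + x_B(y_C-y_A) + x_C(y_A-y_B)|/2
= |0 + 518.11 + 382.18|/2
= 900.29/2 = 450.145

450.145


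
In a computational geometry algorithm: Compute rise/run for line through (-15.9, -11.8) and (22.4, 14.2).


slope = (y2-y1)/(x2-x1) = (14.2-(-11.8))/(22.4-(-15.9)) = 26/38.3 = 0.6789

0.6789


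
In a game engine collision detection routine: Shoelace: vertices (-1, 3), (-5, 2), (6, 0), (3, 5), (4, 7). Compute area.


Shoelace sum: ((-1)*2 - (-5)*3) + ((-5)*0 - 6*2) + (6*5 - 3*0) + (3*7 - 4*5) + (4*3 - (-1)*7)
= 51
Area = |51|/2 = 25.5

25.5


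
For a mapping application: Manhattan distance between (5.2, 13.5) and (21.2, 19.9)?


|5.2-21.2| + |13.5-19.9| = 16 + 6.4 = 22.4

22.4


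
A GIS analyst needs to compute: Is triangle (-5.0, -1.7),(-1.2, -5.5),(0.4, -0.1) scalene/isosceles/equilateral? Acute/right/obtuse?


Side lengths squared: AB^2=28.88, BC^2=31.72, CA^2=31.72
Sorted: [28.88, 31.72, 31.72]
By sides: Isosceles, By angles: Acute

Isosceles, Acute


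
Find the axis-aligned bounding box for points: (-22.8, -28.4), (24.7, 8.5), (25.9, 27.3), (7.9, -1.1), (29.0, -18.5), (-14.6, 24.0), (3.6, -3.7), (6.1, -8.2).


x range: [-22.8, 29]
y range: [-28.4, 27.3]
Bounding box: (-22.8,-28.4) to (29,27.3)

(-22.8,-28.4) to (29,27.3)


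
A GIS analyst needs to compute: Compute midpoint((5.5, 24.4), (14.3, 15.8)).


M = ((5.5+14.3)/2, (24.4+15.8)/2)
= (9.9, 20.1)

(9.9, 20.1)


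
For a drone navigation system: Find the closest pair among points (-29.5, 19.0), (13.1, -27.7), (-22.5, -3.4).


d(P0,P1) = 63.2112, d(P0,P2) = 23.4683, d(P1,P2) = 43.1028
Closest: P0 and P2

Closest pair: (-29.5, 19.0) and (-22.5, -3.4), distance = 23.4683


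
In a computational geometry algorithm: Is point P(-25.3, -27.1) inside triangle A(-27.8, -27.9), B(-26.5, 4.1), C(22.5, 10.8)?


Cross products: AB x AP = -78.96, BC x BP = -1536.84, CA x CP = 56.51
All same sign? no

No, outside


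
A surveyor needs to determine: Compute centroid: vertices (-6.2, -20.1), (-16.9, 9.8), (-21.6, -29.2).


Centroid = ((x_A+x_B+x_C)/3, (y_A+y_B+y_C)/3)
= (((-6.2)+(-16.9)+(-21.6))/3, ((-20.1)+9.8+(-29.2))/3)
= (-14.9, -13.1667)

(-14.9, -13.1667)


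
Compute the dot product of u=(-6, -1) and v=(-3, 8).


u . v = u_x*v_x + u_y*v_y = (-6)*(-3) + (-1)*8
= 18 + (-8) = 10

10


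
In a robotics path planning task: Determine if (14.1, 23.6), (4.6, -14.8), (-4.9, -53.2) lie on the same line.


Cross product: (4.6-14.1)*((-53.2)-23.6) - ((-14.8)-23.6)*((-4.9)-14.1)
= 0

Yes, collinear


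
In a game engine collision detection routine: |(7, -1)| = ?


|u| = sqrt(7^2 + (-1)^2) = sqrt(50) = 7.0711

7.0711


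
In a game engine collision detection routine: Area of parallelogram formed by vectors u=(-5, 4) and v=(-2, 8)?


|u x v| = |(-5)*8 - 4*(-2)|
= |(-40) - (-8)| = 32

32


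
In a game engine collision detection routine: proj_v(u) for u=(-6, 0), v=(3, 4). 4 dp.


u.v = -18, |v| = sqrt(25) = 5
Scalar projection = u.v / |v| = -18 / sqrt(25) = -3.6

-3.6


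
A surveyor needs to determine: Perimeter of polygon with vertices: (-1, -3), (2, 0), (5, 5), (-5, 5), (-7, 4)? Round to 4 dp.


Sides: (-1, -3)->(2, 0): sqrt(18) = 4.242641, (2, 0)->(5, 5): sqrt(34) = 5.830952, (5, 5)->(-5, 5): sqrt(100) = 10, (-5, 5)->(-7, 4): sqrt(5) = 2.236068, (-7, 4)->(-1, -3): sqrt(85) = 9.219544
Sum = 31.529205
Perimeter = 31.5292

31.5292


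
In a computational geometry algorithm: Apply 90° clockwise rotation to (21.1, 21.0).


90° CW: (x,y) -> (y, -x)
(21.1,21) -> (21, -21.1)

(21, -21.1)


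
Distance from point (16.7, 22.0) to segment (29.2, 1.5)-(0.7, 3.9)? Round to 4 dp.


Project P onto AB: t = 0.4957 (clamped to [0,1])
Closest point on segment: (15.0739, 2.6896)
Distance: 19.3788

19.3788


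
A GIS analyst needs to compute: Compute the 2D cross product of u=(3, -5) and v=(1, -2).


u x v = u_x*v_y - u_y*v_x = 3*(-2) - (-5)*1
= (-6) - (-5) = -1

-1


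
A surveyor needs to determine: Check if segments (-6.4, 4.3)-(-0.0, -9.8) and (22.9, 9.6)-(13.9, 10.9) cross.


Cross products: d1=85.79, d2=204.37, d3=447.05, d4=328.47
d1*d2 < 0 and d3*d4 < 0? no

No, they don't intersect


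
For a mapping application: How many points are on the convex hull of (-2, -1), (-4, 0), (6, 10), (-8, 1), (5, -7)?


Convex hull vertices (CCW): (-8, 1), (5, -7), (6, 10)
Count = 3

3


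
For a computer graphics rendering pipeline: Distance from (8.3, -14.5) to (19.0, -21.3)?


dx=10.7, dy=-6.8
d^2 = 10.7^2 + (-6.8)^2 = 160.73
d = sqrt(160.73) = 12.6779

12.6779


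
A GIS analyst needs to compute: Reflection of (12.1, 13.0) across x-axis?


Reflection over x-axis: (x,y) -> (x,-y)
(12.1, 13) -> (12.1, -13)

(12.1, -13)


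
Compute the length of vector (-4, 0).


|u| = sqrt((-4)^2 + 0^2) = sqrt(16) = 4

4


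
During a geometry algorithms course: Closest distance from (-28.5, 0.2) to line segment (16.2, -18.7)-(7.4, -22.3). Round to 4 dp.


Project P onto AB: t = 1 (clamped to [0,1])
Closest point on segment: (7.4, -22.3)
Distance: 42.3681

42.3681


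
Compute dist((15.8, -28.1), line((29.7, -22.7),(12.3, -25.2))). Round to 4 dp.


|cross product| = 59.21
|line direction| = sqrt(309.01) = 17.5787
Distance = 59.21/sqrt(309.01) = 3.3683

3.3683


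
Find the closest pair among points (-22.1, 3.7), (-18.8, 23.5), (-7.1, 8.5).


d(P0,P1) = 20.0731, d(P0,P2) = 15.7493, d(P1,P2) = 19.0234
Closest: P0 and P2

Closest pair: (-22.1, 3.7) and (-7.1, 8.5), distance = 15.7493


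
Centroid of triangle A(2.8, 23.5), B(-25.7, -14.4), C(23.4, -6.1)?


Centroid = ((x_A+x_B+x_C)/3, (y_A+y_B+y_C)/3)
= ((2.8+(-25.7)+23.4)/3, (23.5+(-14.4)+(-6.1))/3)
= (0.1667, 1)

(0.1667, 1)


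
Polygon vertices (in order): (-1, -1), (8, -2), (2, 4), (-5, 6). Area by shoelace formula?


Shoelace sum: ((-1)*(-2) - 8*(-1)) + (8*4 - 2*(-2)) + (2*6 - (-5)*4) + ((-5)*(-1) - (-1)*6)
= 89
Area = |89|/2 = 44.5

44.5


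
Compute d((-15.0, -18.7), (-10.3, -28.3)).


dx=4.7, dy=-9.6
d^2 = 4.7^2 + (-9.6)^2 = 114.25
d = sqrt(114.25) = 10.6888

10.6888


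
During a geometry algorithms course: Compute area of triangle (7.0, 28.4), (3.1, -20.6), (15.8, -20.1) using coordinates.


Area = |x_A(y_B-y_C) + x_B(y_C-y_A) + x_C(y_A-y_B)|/2
= |(-3.5) + (-150.35) + 774.2|/2
= 620.35/2 = 310.175

310.175


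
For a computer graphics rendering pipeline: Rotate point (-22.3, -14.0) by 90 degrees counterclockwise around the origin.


90° CCW: (x,y) -> (-y, x)
(-22.3,-14) -> (14, -22.3)

(14, -22.3)


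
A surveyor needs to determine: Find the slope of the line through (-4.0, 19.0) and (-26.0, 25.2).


slope = (y2-y1)/(x2-x1) = (25.2-19)/((-26)-(-4)) = 6.2/(-22) = -0.2818

-0.2818


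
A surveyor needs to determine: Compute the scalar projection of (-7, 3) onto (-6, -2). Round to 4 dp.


u.v = 36, |v| = sqrt(40) = 6.3246
Scalar projection = u.v / |v| = 36 / sqrt(40) = 5.6921

5.6921


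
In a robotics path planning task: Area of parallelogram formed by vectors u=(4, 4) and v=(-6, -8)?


|u x v| = |4*(-8) - 4*(-6)|
= |(-32) - (-24)| = 8

8


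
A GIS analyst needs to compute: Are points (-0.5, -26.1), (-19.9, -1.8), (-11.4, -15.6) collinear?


Cross product: ((-19.9)-(-0.5))*((-15.6)-(-26.1)) - ((-1.8)-(-26.1))*((-11.4)-(-0.5))
= 61.17

No, not collinear


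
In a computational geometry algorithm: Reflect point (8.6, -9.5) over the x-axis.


Reflection over x-axis: (x,y) -> (x,-y)
(8.6, -9.5) -> (8.6, 9.5)

(8.6, 9.5)


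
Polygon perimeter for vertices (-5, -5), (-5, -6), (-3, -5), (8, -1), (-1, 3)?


Sides: (-5, -5)->(-5, -6): sqrt(1) = 1, (-5, -6)->(-3, -5): sqrt(5) = 2.236068, (-3, -5)->(8, -1): sqrt(137) = 11.7047, (8, -1)->(-1, 3): sqrt(97) = 9.848858, (-1, 3)->(-5, -5): sqrt(80) = 8.944272
Sum = 33.733898
Perimeter = 33.7339

33.7339


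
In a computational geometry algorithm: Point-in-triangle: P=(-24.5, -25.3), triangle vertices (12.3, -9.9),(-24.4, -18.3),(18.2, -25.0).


Cross products: AB x AP = 256.06, BC x BP = -298.87, CA x CP = 646.54
All same sign? no

No, outside


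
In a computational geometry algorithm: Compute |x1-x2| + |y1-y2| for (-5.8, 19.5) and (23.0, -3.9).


|(-5.8)-23| + |19.5-(-3.9)| = 28.8 + 23.4 = 52.2

52.2


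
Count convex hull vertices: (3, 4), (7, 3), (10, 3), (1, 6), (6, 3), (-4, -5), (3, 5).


Convex hull vertices (CCW): (-4, -5), (10, 3), (1, 6)
Count = 3

3


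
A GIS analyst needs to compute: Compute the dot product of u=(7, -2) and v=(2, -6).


u . v = u_x*v_x + u_y*v_y = 7*2 + (-2)*(-6)
= 14 + 12 = 26

26


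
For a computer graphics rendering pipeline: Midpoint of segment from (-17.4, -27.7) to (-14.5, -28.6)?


M = (((-17.4)+(-14.5))/2, ((-27.7)+(-28.6))/2)
= (-15.95, -28.15)

(-15.95, -28.15)


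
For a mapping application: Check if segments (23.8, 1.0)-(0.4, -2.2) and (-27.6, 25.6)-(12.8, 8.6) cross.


Cross products: d1=-120.04, d2=-647.12, d3=-740.12, d4=-213.04
d1*d2 < 0 and d3*d4 < 0? no

No, they don't intersect


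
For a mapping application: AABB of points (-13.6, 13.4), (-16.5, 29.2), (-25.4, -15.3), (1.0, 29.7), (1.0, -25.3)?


x range: [-25.4, 1]
y range: [-25.3, 29.7]
Bounding box: (-25.4,-25.3) to (1,29.7)

(-25.4,-25.3) to (1,29.7)


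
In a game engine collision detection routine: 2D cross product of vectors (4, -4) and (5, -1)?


u x v = u_x*v_y - u_y*v_x = 4*(-1) - (-4)*5
= (-4) - (-20) = 16

16


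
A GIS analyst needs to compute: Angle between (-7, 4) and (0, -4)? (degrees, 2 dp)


u.v = -16, |u| = sqrt(65) = 8.0623, |v| = sqrt(16) = 4
cos(theta) = u.v/(|u||v|) = -16/sqrt(1040) = -0.496139
theta = acos(-0.496139) = 119.74 degrees

119.74 degrees


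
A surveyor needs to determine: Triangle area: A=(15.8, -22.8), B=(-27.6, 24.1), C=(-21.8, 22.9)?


Area = |x_A(y_B-y_C) + x_B(y_C-y_A) + x_C(y_A-y_B)|/2
= |18.96 + (-1261.32) + 1022.42|/2
= 219.94/2 = 109.97

109.97


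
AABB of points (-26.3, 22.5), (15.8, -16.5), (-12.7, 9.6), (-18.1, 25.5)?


x range: [-26.3, 15.8]
y range: [-16.5, 25.5]
Bounding box: (-26.3,-16.5) to (15.8,25.5)

(-26.3,-16.5) to (15.8,25.5)


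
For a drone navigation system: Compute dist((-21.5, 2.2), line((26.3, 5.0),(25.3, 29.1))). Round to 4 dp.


|cross product| = 1154.78
|line direction| = sqrt(581.81) = 24.1207
Distance = 1154.78/sqrt(581.81) = 47.875

47.875


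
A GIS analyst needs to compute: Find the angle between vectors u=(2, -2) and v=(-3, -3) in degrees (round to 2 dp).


u.v = 0, |u| = sqrt(8) = 2.8284, |v| = sqrt(18) = 4.2426
cos(theta) = u.v/(|u||v|) = 0/sqrt(144) = 0
theta = acos(0) = 90 degrees

90 degrees


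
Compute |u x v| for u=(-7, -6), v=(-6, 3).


|u x v| = |(-7)*3 - (-6)*(-6)|
= |(-21) - 36| = 57

57


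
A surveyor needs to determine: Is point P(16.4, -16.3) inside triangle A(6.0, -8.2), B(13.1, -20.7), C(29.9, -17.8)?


Cross products: AB x AP = 72.49, BC x BP = 64.35, CA x CP = 93.75
All same sign? yes

Yes, inside


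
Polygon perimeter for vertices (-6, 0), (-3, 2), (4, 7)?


Sides: (-6, 0)->(-3, 2): sqrt(13) = 3.605551, (-3, 2)->(4, 7): sqrt(74) = 8.602325, (4, 7)->(-6, 0): sqrt(149) = 12.206556
Sum = 24.414432
Perimeter = 24.4144

24.4144


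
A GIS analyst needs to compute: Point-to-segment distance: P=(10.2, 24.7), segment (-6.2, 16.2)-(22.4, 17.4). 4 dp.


Project P onto AB: t = 0.5849 (clamped to [0,1])
Closest point on segment: (10.5272, 16.9018)
Distance: 7.805

7.805


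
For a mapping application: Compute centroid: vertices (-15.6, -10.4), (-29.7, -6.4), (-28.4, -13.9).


Centroid = ((x_A+x_B+x_C)/3, (y_A+y_B+y_C)/3)
= (((-15.6)+(-29.7)+(-28.4))/3, ((-10.4)+(-6.4)+(-13.9))/3)
= (-24.5667, -10.2333)

(-24.5667, -10.2333)


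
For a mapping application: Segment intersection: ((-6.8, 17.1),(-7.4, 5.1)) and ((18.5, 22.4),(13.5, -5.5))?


Cross products: d1=-679.37, d2=-636.11, d3=300.42, d4=257.16
d1*d2 < 0 and d3*d4 < 0? no

No, they don't intersect


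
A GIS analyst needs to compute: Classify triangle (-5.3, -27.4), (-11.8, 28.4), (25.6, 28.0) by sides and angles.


Side lengths squared: AB^2=3155.89, BC^2=1398.92, CA^2=4023.97
Sorted: [1398.92, 3155.89, 4023.97]
By sides: Scalene, By angles: Acute

Scalene, Acute


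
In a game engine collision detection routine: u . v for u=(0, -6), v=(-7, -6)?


u . v = u_x*v_x + u_y*v_y = 0*(-7) + (-6)*(-6)
= 0 + 36 = 36

36


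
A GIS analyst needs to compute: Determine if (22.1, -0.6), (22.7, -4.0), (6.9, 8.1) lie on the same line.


Cross product: (22.7-22.1)*(8.1-(-0.6)) - ((-4)-(-0.6))*(6.9-22.1)
= -46.46

No, not collinear


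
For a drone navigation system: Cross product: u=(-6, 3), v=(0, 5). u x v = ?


u x v = u_x*v_y - u_y*v_x = (-6)*5 - 3*0
= (-30) - 0 = -30

-30


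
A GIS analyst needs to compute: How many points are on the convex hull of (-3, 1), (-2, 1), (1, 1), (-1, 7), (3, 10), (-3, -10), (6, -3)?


Convex hull vertices (CCW): (-3, -10), (6, -3), (3, 10), (-1, 7), (-3, 1)
Count = 5

5


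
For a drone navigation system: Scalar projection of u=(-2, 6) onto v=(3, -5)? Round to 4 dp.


u.v = -36, |v| = sqrt(34) = 5.831
Scalar projection = u.v / |v| = -36 / sqrt(34) = -6.1739

-6.1739


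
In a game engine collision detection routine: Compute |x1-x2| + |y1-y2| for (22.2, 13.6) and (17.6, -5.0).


|22.2-17.6| + |13.6-(-5)| = 4.6 + 18.6 = 23.2

23.2


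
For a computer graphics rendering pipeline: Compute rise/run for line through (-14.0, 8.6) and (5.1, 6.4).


slope = (y2-y1)/(x2-x1) = (6.4-8.6)/(5.1-(-14)) = (-2.2)/19.1 = -0.1152

-0.1152


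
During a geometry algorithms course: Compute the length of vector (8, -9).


|u| = sqrt(8^2 + (-9)^2) = sqrt(145) = 12.0416

12.0416


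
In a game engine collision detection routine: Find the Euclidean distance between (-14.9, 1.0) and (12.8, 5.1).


dx=27.7, dy=4.1
d^2 = 27.7^2 + 4.1^2 = 784.1
d = sqrt(784.1) = 28.0018

28.0018


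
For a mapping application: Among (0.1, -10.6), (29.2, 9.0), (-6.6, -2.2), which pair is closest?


d(P0,P1) = 35.0852, d(P0,P2) = 10.7448, d(P1,P2) = 37.5111
Closest: P0 and P2

Closest pair: (0.1, -10.6) and (-6.6, -2.2), distance = 10.7448


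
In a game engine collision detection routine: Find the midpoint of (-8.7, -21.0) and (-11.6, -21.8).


M = (((-8.7)+(-11.6))/2, ((-21)+(-21.8))/2)
= (-10.15, -21.4)

(-10.15, -21.4)


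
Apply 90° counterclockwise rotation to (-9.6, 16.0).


90° CCW: (x,y) -> (-y, x)
(-9.6,16) -> (-16, -9.6)

(-16, -9.6)


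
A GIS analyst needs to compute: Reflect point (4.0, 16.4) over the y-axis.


Reflection over y-axis: (x,y) -> (-x,y)
(4, 16.4) -> (-4, 16.4)

(-4, 16.4)


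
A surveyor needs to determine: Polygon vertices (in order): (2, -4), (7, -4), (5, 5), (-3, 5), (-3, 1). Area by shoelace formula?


Shoelace sum: (2*(-4) - 7*(-4)) + (7*5 - 5*(-4)) + (5*5 - (-3)*5) + ((-3)*1 - (-3)*5) + ((-3)*(-4) - 2*1)
= 137
Area = |137|/2 = 68.5

68.5


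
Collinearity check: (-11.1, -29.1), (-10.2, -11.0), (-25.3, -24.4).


Cross product: ((-10.2)-(-11.1))*((-24.4)-(-29.1)) - ((-11)-(-29.1))*((-25.3)-(-11.1))
= 261.25

No, not collinear


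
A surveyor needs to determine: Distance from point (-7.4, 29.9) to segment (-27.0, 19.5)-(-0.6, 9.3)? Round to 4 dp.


Project P onto AB: t = 0.5136 (clamped to [0,1])
Closest point on segment: (-13.4421, 14.2617)
Distance: 16.7649

16.7649


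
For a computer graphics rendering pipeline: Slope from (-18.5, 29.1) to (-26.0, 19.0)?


slope = (y2-y1)/(x2-x1) = (19-29.1)/((-26)-(-18.5)) = (-10.1)/(-7.5) = 1.3467

1.3467


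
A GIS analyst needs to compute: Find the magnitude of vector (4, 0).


|u| = sqrt(4^2 + 0^2) = sqrt(16) = 4

4


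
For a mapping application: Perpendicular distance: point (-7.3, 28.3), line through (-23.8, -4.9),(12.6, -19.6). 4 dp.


|cross product| = 1451.03
|line direction| = sqrt(1541.05) = 39.2562
Distance = 1451.03/sqrt(1541.05) = 36.9631

36.9631


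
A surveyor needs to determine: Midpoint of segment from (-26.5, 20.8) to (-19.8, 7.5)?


M = (((-26.5)+(-19.8))/2, (20.8+7.5)/2)
= (-23.15, 14.15)

(-23.15, 14.15)


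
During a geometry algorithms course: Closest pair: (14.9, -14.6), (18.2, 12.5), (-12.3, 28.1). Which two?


d(P0,P1) = 27.3002, d(P0,P2) = 50.6274, d(P1,P2) = 34.258
Closest: P0 and P1

Closest pair: (14.9, -14.6) and (18.2, 12.5), distance = 27.3002


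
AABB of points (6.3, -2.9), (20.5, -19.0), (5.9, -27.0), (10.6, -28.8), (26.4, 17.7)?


x range: [5.9, 26.4]
y range: [-28.8, 17.7]
Bounding box: (5.9,-28.8) to (26.4,17.7)

(5.9,-28.8) to (26.4,17.7)


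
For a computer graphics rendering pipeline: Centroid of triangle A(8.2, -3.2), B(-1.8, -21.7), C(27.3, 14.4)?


Centroid = ((x_A+x_B+x_C)/3, (y_A+y_B+y_C)/3)
= ((8.2+(-1.8)+27.3)/3, ((-3.2)+(-21.7)+14.4)/3)
= (11.2333, -3.5)

(11.2333, -3.5)


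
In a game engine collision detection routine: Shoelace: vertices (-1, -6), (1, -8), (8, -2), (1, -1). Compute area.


Shoelace sum: ((-1)*(-8) - 1*(-6)) + (1*(-2) - 8*(-8)) + (8*(-1) - 1*(-2)) + (1*(-6) - (-1)*(-1))
= 63
Area = |63|/2 = 31.5

31.5


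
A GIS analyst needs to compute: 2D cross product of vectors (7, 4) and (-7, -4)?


u x v = u_x*v_y - u_y*v_x = 7*(-4) - 4*(-7)
= (-28) - (-28) = 0

0


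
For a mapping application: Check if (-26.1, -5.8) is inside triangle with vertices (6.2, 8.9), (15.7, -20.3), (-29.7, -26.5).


Cross products: AB x AP = -1082.81, BC x BP = -917.46, CA x CP = 615.69
All same sign? no

No, outside


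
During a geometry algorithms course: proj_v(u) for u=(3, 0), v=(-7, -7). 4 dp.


u.v = -21, |v| = sqrt(98) = 9.8995
Scalar projection = u.v / |v| = -21 / sqrt(98) = -2.1213

-2.1213


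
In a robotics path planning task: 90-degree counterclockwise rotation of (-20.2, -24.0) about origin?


90° CCW: (x,y) -> (-y, x)
(-20.2,-24) -> (24, -20.2)

(24, -20.2)


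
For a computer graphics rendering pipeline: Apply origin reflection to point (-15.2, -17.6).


Reflection over origin: (x,y) -> (-x,-y)
(-15.2, -17.6) -> (15.2, 17.6)

(15.2, 17.6)


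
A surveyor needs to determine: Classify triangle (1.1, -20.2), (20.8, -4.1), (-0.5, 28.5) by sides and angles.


Side lengths squared: AB^2=647.3, BC^2=1516.45, CA^2=2374.25
Sorted: [647.3, 1516.45, 2374.25]
By sides: Scalene, By angles: Obtuse

Scalene, Obtuse


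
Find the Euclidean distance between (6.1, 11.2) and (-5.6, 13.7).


dx=-11.7, dy=2.5
d^2 = (-11.7)^2 + 2.5^2 = 143.14
d = sqrt(143.14) = 11.9641

11.9641


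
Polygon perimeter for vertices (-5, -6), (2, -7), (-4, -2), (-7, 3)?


Sides: (-5, -6)->(2, -7): sqrt(50) = 7.071068, (2, -7)->(-4, -2): sqrt(61) = 7.81025, (-4, -2)->(-7, 3): sqrt(34) = 5.830952, (-7, 3)->(-5, -6): sqrt(85) = 9.219544
Sum = 29.931814
Perimeter = 29.9318

29.9318


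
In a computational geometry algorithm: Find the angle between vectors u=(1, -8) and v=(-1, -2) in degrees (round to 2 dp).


u.v = 15, |u| = sqrt(65) = 8.0623, |v| = sqrt(5) = 2.2361
cos(theta) = u.v/(|u||v|) = 15/sqrt(325) = 0.83205
theta = acos(0.83205) = 33.69 degrees

33.69 degrees


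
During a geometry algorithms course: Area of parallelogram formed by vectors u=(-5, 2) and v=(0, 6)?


|u x v| = |(-5)*6 - 2*0|
= |(-30) - 0| = 30

30


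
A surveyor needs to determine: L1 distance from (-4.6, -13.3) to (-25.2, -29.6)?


|(-4.6)-(-25.2)| + |(-13.3)-(-29.6)| = 20.6 + 16.3 = 36.9

36.9


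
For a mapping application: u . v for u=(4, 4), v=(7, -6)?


u . v = u_x*v_x + u_y*v_y = 4*7 + 4*(-6)
= 28 + (-24) = 4

4


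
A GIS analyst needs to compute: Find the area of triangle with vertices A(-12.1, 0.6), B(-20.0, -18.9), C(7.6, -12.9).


Area = |x_A(y_B-y_C) + x_B(y_C-y_A) + x_C(y_A-y_B)|/2
= |72.6 + 270 + 148.2|/2
= 490.8/2 = 245.4

245.4


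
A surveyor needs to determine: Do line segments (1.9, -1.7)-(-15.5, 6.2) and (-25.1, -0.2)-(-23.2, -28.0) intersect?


Cross products: d1=747.75, d2=279.04, d3=187.2, d4=655.91
d1*d2 < 0 and d3*d4 < 0? no

No, they don't intersect


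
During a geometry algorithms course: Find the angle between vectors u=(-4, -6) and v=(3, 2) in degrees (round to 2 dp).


u.v = -24, |u| = sqrt(52) = 7.2111, |v| = sqrt(13) = 3.6056
cos(theta) = u.v/(|u||v|) = -24/sqrt(676) = -0.923077
theta = acos(-0.923077) = 157.38 degrees

157.38 degrees


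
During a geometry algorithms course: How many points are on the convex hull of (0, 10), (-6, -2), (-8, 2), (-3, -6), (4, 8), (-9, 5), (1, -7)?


Convex hull vertices (CCW): (-9, 5), (-8, 2), (-6, -2), (-3, -6), (1, -7), (4, 8), (0, 10)
Count = 7

7


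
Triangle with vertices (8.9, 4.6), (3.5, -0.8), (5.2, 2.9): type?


Side lengths squared: AB^2=58.32, BC^2=16.58, CA^2=16.58
Sorted: [16.58, 16.58, 58.32]
By sides: Isosceles, By angles: Obtuse

Isosceles, Obtuse


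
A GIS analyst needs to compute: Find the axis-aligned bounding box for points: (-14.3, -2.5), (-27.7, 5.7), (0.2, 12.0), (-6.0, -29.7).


x range: [-27.7, 0.2]
y range: [-29.7, 12]
Bounding box: (-27.7,-29.7) to (0.2,12)

(-27.7,-29.7) to (0.2,12)


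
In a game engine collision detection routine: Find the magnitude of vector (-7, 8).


|u| = sqrt((-7)^2 + 8^2) = sqrt(113) = 10.6301

10.6301


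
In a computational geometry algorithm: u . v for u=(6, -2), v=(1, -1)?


u . v = u_x*v_x + u_y*v_y = 6*1 + (-2)*(-1)
= 6 + 2 = 8

8


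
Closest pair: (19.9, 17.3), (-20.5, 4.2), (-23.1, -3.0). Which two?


d(P0,P1) = 42.4708, d(P0,P2) = 47.5509, d(P1,P2) = 7.6551
Closest: P1 and P2

Closest pair: (-20.5, 4.2) and (-23.1, -3.0), distance = 7.6551
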